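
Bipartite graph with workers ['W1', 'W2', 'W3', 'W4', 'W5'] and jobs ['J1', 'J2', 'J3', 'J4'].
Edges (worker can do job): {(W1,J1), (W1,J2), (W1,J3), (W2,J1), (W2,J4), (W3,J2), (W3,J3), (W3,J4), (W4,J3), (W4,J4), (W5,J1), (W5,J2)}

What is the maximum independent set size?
Maximum independent set = 5

By König's theorem:
- Min vertex cover = Max matching = 4
- Max independent set = Total vertices - Min vertex cover
- Max independent set = 9 - 4 = 5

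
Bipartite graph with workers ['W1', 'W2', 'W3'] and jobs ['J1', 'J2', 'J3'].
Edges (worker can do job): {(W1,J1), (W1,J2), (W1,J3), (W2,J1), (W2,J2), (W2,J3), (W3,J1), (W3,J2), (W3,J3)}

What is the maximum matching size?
Maximum matching size = 3

Maximum matching: {(W1,J3), (W2,J1), (W3,J2)}
Size: 3

This assigns 3 workers to 3 distinct jobs.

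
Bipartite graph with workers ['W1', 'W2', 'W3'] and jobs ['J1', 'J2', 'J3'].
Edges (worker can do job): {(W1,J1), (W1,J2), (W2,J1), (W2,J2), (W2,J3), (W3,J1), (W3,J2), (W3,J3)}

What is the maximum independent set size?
Maximum independent set = 3

By König's theorem:
- Min vertex cover = Max matching = 3
- Max independent set = Total vertices - Min vertex cover
- Max independent set = 6 - 3 = 3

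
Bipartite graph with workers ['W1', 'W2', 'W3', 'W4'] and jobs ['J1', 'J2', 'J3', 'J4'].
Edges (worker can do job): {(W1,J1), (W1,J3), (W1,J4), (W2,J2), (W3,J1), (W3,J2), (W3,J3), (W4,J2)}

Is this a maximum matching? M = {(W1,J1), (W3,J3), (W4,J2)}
Yes, size 3 is maximum

Proposed matching has size 3.
Maximum matching size for this graph: 3.

This is a maximum matching.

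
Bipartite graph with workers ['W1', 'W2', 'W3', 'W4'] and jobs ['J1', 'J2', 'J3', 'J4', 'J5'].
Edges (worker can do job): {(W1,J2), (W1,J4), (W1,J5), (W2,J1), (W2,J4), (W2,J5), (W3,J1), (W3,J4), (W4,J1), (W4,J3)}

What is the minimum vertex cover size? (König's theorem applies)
Minimum vertex cover size = 4

By König's theorem: in bipartite graphs,
min vertex cover = max matching = 4

Maximum matching has size 4, so minimum vertex cover also has size 4.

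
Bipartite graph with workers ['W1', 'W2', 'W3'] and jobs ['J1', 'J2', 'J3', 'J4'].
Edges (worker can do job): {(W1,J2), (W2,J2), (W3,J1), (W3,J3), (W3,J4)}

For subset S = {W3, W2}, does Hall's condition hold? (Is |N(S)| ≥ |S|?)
Yes: |N(S)| = 4, |S| = 2

Subset S = {W3, W2}
Neighbors N(S) = {J1, J2, J3, J4}

|N(S)| = 4, |S| = 2
Hall's condition: |N(S)| ≥ |S| is satisfied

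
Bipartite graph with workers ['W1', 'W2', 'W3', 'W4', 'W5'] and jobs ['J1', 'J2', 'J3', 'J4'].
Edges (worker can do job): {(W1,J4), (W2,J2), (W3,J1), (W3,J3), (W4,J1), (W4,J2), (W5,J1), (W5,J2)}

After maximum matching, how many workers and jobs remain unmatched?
Unmatched: 1 workers, 0 jobs

Maximum matching size: 4
Workers: 5 total, 4 matched, 1 unmatched
Jobs: 4 total, 4 matched, 0 unmatched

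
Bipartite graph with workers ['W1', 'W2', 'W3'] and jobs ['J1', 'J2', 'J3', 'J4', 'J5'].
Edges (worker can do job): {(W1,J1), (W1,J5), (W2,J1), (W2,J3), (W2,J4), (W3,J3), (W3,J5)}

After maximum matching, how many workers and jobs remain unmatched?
Unmatched: 0 workers, 2 jobs

Maximum matching size: 3
Workers: 3 total, 3 matched, 0 unmatched
Jobs: 5 total, 3 matched, 2 unmatched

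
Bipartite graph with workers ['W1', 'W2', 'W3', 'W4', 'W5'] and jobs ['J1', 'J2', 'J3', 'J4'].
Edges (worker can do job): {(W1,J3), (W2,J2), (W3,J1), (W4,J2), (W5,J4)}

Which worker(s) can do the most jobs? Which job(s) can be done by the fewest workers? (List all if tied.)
Most versatile: W1, W2, W3, W4, W5 (1 jobs); Least covered: J1, J3, J4 (1 workers)

Worker degrees (jobs they can do): W1:1, W2:1, W3:1, W4:1, W5:1
Job degrees (workers who can do it): J1:1, J2:2, J3:1, J4:1

Maximum worker degree is 1, achieved by: W1, W2, W3, W4, W5
Minimum job degree is 1, achieved by: J1, J3, J4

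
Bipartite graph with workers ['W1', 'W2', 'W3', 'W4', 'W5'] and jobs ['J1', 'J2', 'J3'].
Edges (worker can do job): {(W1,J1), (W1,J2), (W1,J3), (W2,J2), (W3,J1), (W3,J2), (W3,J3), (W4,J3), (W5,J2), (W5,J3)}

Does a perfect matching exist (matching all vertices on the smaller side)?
Yes, perfect matching exists (size 3)

Perfect matching: {(W1,J2), (W3,J1), (W5,J3)}
All 3 vertices on the smaller side are matched.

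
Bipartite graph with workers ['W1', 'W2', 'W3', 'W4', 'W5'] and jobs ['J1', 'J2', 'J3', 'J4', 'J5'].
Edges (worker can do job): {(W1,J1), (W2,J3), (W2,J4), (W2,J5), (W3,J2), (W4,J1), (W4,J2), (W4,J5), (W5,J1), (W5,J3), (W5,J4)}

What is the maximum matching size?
Maximum matching size = 5

Maximum matching: {(W1,J1), (W2,J3), (W3,J2), (W4,J5), (W5,J4)}
Size: 5

This assigns 5 workers to 5 distinct jobs.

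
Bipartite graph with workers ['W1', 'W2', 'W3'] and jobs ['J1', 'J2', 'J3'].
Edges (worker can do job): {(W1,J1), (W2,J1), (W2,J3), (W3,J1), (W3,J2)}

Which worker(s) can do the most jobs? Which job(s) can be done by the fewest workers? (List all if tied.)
Most versatile: W2, W3 (2 jobs); Least covered: J2, J3 (1 workers)

Worker degrees (jobs they can do): W1:1, W2:2, W3:2
Job degrees (workers who can do it): J1:3, J2:1, J3:1

Maximum worker degree is 2, achieved by: W2, W3
Minimum job degree is 1, achieved by: J2, J3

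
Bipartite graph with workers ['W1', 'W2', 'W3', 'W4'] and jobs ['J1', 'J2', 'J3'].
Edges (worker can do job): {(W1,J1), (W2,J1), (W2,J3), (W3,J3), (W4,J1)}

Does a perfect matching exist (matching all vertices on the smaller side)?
No, maximum matching has size 2 < 3

Maximum matching has size 2, need 3 for perfect matching.
Unmatched workers: ['W1', 'W2']
Unmatched jobs: ['J2']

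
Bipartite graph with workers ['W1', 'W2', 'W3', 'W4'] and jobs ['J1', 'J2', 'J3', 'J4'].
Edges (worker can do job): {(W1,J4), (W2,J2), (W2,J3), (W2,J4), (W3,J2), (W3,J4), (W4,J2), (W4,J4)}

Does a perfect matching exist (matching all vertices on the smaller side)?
No, maximum matching has size 3 < 4

Maximum matching has size 3, need 4 for perfect matching.
Unmatched workers: ['W1']
Unmatched jobs: ['J1']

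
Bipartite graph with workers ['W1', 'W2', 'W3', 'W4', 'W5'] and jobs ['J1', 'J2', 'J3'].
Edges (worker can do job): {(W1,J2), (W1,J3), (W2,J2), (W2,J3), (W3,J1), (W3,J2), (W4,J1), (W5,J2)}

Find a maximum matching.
Matching: {(W1,J3), (W3,J1), (W5,J2)}

Maximum matching (size 3):
  W1 → J3
  W3 → J1
  W5 → J2

Each worker is assigned to at most one job, and each job to at most one worker.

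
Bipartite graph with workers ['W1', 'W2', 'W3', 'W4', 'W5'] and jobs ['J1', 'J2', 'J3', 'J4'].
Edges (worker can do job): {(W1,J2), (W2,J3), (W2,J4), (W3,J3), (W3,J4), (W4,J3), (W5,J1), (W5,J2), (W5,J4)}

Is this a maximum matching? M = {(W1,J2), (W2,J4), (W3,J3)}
No, size 3 is not maximum

Proposed matching has size 3.
Maximum matching size for this graph: 4.

This is NOT maximum - can be improved to size 4.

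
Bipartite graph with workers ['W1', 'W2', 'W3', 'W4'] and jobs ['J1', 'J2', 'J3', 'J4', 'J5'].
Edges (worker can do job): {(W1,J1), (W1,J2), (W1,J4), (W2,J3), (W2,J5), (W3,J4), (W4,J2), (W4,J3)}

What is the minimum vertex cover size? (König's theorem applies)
Minimum vertex cover size = 4

By König's theorem: in bipartite graphs,
min vertex cover = max matching = 4

Maximum matching has size 4, so minimum vertex cover also has size 4.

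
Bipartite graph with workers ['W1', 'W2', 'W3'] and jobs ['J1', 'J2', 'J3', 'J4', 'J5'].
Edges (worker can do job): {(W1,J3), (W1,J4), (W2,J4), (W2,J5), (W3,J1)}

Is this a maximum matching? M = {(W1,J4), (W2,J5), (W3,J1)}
Yes, size 3 is maximum

Proposed matching has size 3.
Maximum matching size for this graph: 3.

This is a maximum matching.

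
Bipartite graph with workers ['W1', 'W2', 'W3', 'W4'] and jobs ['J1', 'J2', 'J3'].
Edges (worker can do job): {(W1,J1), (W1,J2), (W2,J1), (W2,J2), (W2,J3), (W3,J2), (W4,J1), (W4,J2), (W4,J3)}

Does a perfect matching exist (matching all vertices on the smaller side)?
Yes, perfect matching exists (size 3)

Perfect matching: {(W1,J1), (W2,J3), (W4,J2)}
All 3 vertices on the smaller side are matched.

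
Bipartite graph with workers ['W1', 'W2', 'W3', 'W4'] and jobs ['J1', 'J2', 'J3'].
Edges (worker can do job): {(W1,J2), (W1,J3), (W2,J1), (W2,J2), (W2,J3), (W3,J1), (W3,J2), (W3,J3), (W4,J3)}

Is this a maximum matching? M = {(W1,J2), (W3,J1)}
No, size 2 is not maximum

Proposed matching has size 2.
Maximum matching size for this graph: 3.

This is NOT maximum - can be improved to size 3.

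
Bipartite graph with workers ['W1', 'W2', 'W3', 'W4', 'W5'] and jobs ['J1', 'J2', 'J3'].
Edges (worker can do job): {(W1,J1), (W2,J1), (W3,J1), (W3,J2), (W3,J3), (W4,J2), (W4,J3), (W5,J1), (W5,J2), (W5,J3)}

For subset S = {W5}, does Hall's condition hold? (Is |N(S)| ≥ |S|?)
Yes: |N(S)| = 3, |S| = 1

Subset S = {W5}
Neighbors N(S) = {J1, J2, J3}

|N(S)| = 3, |S| = 1
Hall's condition: |N(S)| ≥ |S| is satisfied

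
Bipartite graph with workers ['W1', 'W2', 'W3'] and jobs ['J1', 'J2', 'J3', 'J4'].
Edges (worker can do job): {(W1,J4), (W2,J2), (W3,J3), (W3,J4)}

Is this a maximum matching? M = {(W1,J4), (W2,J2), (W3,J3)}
Yes, size 3 is maximum

Proposed matching has size 3.
Maximum matching size for this graph: 3.

This is a maximum matching.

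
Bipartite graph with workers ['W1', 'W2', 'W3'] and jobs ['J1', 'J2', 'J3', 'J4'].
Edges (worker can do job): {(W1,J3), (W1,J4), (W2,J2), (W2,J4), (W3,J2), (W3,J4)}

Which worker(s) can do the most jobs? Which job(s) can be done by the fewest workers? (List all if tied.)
Most versatile: W1, W2, W3 (2 jobs); Least covered: J1 (0 workers)

Worker degrees (jobs they can do): W1:2, W2:2, W3:2
Job degrees (workers who can do it): J1:0, J2:2, J3:1, J4:3

Maximum worker degree is 2, achieved by: W1, W2, W3
Minimum job degree is 0, achieved by: J1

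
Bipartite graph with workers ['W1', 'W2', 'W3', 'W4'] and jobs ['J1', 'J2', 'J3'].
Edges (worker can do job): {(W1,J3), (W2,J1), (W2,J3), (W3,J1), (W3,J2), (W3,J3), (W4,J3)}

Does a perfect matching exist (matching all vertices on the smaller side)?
Yes, perfect matching exists (size 3)

Perfect matching: {(W2,J1), (W3,J2), (W4,J3)}
All 3 vertices on the smaller side are matched.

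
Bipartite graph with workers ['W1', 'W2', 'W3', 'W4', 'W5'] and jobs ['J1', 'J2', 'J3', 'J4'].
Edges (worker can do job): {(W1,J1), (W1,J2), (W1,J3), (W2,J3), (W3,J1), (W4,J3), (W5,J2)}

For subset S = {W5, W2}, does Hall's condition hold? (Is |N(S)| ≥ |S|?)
Yes: |N(S)| = 2, |S| = 2

Subset S = {W5, W2}
Neighbors N(S) = {J2, J3}

|N(S)| = 2, |S| = 2
Hall's condition: |N(S)| ≥ |S| is satisfied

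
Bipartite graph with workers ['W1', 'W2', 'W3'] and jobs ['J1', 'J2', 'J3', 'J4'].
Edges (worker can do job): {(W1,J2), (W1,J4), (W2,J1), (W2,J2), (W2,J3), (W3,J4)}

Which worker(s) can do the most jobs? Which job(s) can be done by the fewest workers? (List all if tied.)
Most versatile: W2 (3 jobs); Least covered: J1, J3 (1 workers)

Worker degrees (jobs they can do): W1:2, W2:3, W3:1
Job degrees (workers who can do it): J1:1, J2:2, J3:1, J4:2

Maximum worker degree is 3, achieved by: W2
Minimum job degree is 1, achieved by: J1, J3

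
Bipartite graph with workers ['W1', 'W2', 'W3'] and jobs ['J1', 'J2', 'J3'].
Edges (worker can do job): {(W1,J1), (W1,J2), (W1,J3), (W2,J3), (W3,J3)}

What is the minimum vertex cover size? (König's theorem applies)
Minimum vertex cover size = 2

By König's theorem: in bipartite graphs,
min vertex cover = max matching = 2

Maximum matching has size 2, so minimum vertex cover also has size 2.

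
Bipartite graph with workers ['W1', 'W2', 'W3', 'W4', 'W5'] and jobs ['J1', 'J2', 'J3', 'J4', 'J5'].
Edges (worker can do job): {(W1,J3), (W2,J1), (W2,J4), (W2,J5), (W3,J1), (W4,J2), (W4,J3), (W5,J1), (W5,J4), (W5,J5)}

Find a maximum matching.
Matching: {(W1,J3), (W2,J5), (W3,J1), (W4,J2), (W5,J4)}

Maximum matching (size 5):
  W1 → J3
  W2 → J5
  W3 → J1
  W4 → J2
  W5 → J4

Each worker is assigned to at most one job, and each job to at most one worker.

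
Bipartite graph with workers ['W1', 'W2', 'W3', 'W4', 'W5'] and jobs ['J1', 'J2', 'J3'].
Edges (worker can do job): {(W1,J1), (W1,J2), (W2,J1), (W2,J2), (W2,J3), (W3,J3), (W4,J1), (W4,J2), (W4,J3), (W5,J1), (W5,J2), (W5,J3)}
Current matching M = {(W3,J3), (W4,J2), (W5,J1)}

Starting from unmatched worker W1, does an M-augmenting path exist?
No augmenting path from W1

Alternating search from W1 reaches jobs: {J1, J2, J3}.
Every reachable job is already matched in M, and following those matched edges back to workers exposes no further unvisited jobs.
No M-augmenting path from W1 exists.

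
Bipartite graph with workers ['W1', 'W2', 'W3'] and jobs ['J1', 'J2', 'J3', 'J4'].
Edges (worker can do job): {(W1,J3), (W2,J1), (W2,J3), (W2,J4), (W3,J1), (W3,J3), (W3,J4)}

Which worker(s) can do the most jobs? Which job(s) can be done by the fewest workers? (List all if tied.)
Most versatile: W2, W3 (3 jobs); Least covered: J2 (0 workers)

Worker degrees (jobs they can do): W1:1, W2:3, W3:3
Job degrees (workers who can do it): J1:2, J2:0, J3:3, J4:2

Maximum worker degree is 3, achieved by: W2, W3
Minimum job degree is 0, achieved by: J2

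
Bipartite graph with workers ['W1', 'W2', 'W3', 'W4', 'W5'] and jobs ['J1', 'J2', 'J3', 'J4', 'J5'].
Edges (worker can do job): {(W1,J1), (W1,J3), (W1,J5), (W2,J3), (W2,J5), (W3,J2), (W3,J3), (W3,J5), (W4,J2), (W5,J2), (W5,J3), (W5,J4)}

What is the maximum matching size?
Maximum matching size = 5

Maximum matching: {(W1,J1), (W2,J3), (W3,J5), (W4,J2), (W5,J4)}
Size: 5

This assigns 5 workers to 5 distinct jobs.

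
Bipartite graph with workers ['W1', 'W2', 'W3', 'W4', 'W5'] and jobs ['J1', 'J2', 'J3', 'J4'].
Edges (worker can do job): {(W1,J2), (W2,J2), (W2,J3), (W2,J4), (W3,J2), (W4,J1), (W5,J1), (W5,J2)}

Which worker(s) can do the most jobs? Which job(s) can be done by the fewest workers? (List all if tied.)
Most versatile: W2 (3 jobs); Least covered: J3, J4 (1 workers)

Worker degrees (jobs they can do): W1:1, W2:3, W3:1, W4:1, W5:2
Job degrees (workers who can do it): J1:2, J2:4, J3:1, J4:1

Maximum worker degree is 3, achieved by: W2
Minimum job degree is 1, achieved by: J3, J4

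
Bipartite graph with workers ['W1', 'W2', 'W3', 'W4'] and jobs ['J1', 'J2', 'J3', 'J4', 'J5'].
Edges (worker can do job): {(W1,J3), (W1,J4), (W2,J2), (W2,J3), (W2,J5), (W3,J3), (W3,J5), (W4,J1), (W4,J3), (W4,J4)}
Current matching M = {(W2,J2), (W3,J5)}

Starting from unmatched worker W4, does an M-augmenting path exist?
Yes: W4 → J3

An M-augmenting path alternates non-matching / matching edges, starting and ending at unmatched vertices.
Path: W4 → J3
(J3 is unmatched in M, so the path is augmenting.)
Flipping edges along this path would increase |M| from 2 to 3.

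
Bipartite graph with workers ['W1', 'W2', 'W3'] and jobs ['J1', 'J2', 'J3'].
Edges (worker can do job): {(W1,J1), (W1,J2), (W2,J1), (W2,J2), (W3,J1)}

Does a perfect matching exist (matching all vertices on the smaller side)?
No, maximum matching has size 2 < 3

Maximum matching has size 2, need 3 for perfect matching.
Unmatched workers: ['W2']
Unmatched jobs: ['J3']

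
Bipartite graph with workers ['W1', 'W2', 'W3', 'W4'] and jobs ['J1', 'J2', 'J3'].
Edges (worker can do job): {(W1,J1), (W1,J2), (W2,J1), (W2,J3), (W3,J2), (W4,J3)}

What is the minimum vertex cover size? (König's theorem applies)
Minimum vertex cover size = 3

By König's theorem: in bipartite graphs,
min vertex cover = max matching = 3

Maximum matching has size 3, so minimum vertex cover also has size 3.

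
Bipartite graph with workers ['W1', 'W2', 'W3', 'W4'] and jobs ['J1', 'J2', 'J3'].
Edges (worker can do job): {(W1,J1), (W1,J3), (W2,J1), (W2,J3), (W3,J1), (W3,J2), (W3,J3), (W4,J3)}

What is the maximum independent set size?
Maximum independent set = 4

By König's theorem:
- Min vertex cover = Max matching = 3
- Max independent set = Total vertices - Min vertex cover
- Max independent set = 7 - 3 = 4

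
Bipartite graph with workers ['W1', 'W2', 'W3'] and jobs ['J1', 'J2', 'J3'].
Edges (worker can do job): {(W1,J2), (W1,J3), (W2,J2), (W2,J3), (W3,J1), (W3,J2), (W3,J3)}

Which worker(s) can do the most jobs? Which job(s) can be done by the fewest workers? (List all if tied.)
Most versatile: W3 (3 jobs); Least covered: J1 (1 workers)

Worker degrees (jobs they can do): W1:2, W2:2, W3:3
Job degrees (workers who can do it): J1:1, J2:3, J3:3

Maximum worker degree is 3, achieved by: W3
Minimum job degree is 1, achieved by: J1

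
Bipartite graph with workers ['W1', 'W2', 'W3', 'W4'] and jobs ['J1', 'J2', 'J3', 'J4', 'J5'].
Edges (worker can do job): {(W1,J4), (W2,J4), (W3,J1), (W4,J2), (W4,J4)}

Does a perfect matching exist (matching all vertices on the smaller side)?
No, maximum matching has size 3 < 4

Maximum matching has size 3, need 4 for perfect matching.
Unmatched workers: ['W2']
Unmatched jobs: ['J3', 'J5']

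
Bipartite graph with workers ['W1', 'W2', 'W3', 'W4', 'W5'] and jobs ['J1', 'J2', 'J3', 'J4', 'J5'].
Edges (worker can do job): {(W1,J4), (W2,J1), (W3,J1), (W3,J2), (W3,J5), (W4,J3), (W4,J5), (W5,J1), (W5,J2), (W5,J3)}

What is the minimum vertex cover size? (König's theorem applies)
Minimum vertex cover size = 5

By König's theorem: in bipartite graphs,
min vertex cover = max matching = 5

Maximum matching has size 5, so minimum vertex cover also has size 5.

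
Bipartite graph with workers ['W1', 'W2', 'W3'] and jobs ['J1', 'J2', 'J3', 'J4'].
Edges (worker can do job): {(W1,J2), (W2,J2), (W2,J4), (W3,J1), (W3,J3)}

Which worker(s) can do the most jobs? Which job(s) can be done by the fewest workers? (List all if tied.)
Most versatile: W2, W3 (2 jobs); Least covered: J1, J3, J4 (1 workers)

Worker degrees (jobs they can do): W1:1, W2:2, W3:2
Job degrees (workers who can do it): J1:1, J2:2, J3:1, J4:1

Maximum worker degree is 2, achieved by: W2, W3
Minimum job degree is 1, achieved by: J1, J3, J4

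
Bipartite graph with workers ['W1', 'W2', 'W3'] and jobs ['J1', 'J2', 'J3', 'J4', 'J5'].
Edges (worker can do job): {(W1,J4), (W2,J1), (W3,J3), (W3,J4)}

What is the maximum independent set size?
Maximum independent set = 5

By König's theorem:
- Min vertex cover = Max matching = 3
- Max independent set = Total vertices - Min vertex cover
- Max independent set = 8 - 3 = 5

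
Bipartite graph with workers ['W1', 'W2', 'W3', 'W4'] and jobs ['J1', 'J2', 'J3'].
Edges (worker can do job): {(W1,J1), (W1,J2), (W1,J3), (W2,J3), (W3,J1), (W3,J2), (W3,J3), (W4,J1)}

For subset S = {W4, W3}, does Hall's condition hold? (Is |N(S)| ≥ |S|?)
Yes: |N(S)| = 3, |S| = 2

Subset S = {W4, W3}
Neighbors N(S) = {J1, J2, J3}

|N(S)| = 3, |S| = 2
Hall's condition: |N(S)| ≥ |S| is satisfied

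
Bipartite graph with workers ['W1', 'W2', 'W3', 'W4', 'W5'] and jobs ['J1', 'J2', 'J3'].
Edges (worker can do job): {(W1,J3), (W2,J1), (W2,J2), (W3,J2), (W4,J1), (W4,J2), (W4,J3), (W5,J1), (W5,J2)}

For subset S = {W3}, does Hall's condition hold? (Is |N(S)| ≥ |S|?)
Yes: |N(S)| = 1, |S| = 1

Subset S = {W3}
Neighbors N(S) = {J2}

|N(S)| = 1, |S| = 1
Hall's condition: |N(S)| ≥ |S| is satisfied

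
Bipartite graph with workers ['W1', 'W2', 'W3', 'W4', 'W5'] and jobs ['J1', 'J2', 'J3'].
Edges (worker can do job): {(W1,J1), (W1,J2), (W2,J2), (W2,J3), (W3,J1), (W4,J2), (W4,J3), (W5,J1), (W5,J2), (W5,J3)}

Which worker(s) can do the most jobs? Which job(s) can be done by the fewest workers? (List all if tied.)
Most versatile: W5 (3 jobs); Least covered: J1, J3 (3 workers)

Worker degrees (jobs they can do): W1:2, W2:2, W3:1, W4:2, W5:3
Job degrees (workers who can do it): J1:3, J2:4, J3:3

Maximum worker degree is 3, achieved by: W5
Minimum job degree is 3, achieved by: J1, J3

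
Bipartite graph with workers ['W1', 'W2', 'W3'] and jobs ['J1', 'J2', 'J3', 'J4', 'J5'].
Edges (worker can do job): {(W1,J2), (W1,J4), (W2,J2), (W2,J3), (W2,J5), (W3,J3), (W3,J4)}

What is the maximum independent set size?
Maximum independent set = 5

By König's theorem:
- Min vertex cover = Max matching = 3
- Max independent set = Total vertices - Min vertex cover
- Max independent set = 8 - 3 = 5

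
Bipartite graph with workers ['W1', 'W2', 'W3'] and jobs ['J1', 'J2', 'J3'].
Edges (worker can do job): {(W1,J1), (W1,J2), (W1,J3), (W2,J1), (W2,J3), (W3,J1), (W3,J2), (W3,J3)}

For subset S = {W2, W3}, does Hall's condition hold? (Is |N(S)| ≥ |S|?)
Yes: |N(S)| = 3, |S| = 2

Subset S = {W2, W3}
Neighbors N(S) = {J1, J2, J3}

|N(S)| = 3, |S| = 2
Hall's condition: |N(S)| ≥ |S| is satisfied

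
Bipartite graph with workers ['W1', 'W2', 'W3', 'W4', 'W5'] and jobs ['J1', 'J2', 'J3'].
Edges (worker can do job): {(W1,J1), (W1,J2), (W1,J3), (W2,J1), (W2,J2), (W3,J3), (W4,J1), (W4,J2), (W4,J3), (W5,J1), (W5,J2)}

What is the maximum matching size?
Maximum matching size = 3

Maximum matching: {(W3,J3), (W4,J2), (W5,J1)}
Size: 3

This assigns 3 workers to 3 distinct jobs.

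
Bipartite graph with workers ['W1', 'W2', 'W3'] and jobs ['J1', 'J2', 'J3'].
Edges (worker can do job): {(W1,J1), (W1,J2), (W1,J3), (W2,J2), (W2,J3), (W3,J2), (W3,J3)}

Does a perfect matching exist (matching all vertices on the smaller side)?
Yes, perfect matching exists (size 3)

Perfect matching: {(W1,J1), (W2,J3), (W3,J2)}
All 3 vertices on the smaller side are matched.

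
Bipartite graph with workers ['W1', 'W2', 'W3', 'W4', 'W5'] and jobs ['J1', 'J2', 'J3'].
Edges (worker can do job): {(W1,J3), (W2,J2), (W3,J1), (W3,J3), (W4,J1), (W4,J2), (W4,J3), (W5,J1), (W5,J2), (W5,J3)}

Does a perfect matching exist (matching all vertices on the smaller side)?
Yes, perfect matching exists (size 3)

Perfect matching: {(W3,J3), (W4,J2), (W5,J1)}
All 3 vertices on the smaller side are matched.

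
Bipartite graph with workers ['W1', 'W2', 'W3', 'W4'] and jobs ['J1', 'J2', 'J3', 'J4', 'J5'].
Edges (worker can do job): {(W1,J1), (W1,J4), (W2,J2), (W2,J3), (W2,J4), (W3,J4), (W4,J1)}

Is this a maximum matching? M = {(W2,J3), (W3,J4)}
No, size 2 is not maximum

Proposed matching has size 2.
Maximum matching size for this graph: 3.

This is NOT maximum - can be improved to size 3.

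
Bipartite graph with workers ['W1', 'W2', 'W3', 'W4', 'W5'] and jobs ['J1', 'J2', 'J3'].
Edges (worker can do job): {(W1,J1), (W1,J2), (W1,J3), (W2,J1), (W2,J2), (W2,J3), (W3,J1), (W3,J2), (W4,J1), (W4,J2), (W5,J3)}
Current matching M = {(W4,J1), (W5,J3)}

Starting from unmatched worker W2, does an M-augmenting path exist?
Yes: W2 → J2

An M-augmenting path alternates non-matching / matching edges, starting and ending at unmatched vertices.
Path: W2 → J2
(J2 is unmatched in M, so the path is augmenting.)
Flipping edges along this path would increase |M| from 2 to 3.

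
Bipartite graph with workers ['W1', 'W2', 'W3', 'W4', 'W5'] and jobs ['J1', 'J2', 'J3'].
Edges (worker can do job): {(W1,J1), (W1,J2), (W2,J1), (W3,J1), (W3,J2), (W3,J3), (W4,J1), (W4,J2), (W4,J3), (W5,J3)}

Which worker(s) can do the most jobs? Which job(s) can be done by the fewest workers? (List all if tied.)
Most versatile: W3, W4 (3 jobs); Least covered: J2, J3 (3 workers)

Worker degrees (jobs they can do): W1:2, W2:1, W3:3, W4:3, W5:1
Job degrees (workers who can do it): J1:4, J2:3, J3:3

Maximum worker degree is 3, achieved by: W3, W4
Minimum job degree is 3, achieved by: J2, J3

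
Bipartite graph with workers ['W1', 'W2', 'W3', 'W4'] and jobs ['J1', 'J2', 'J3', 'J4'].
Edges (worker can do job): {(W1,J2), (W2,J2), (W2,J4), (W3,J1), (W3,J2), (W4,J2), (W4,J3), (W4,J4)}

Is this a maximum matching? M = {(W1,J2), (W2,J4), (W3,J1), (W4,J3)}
Yes, size 4 is maximum

Proposed matching has size 4.
Maximum matching size for this graph: 4.

This is a maximum matching.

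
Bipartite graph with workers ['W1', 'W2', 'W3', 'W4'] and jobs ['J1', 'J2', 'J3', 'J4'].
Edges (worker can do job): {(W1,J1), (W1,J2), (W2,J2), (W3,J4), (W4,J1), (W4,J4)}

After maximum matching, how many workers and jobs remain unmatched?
Unmatched: 1 workers, 1 jobs

Maximum matching size: 3
Workers: 4 total, 3 matched, 1 unmatched
Jobs: 4 total, 3 matched, 1 unmatched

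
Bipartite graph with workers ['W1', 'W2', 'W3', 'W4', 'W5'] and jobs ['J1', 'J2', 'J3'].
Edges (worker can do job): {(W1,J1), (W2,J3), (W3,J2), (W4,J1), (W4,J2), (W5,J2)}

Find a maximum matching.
Matching: {(W2,J3), (W3,J2), (W4,J1)}

Maximum matching (size 3):
  W2 → J3
  W3 → J2
  W4 → J1

Each worker is assigned to at most one job, and each job to at most one worker.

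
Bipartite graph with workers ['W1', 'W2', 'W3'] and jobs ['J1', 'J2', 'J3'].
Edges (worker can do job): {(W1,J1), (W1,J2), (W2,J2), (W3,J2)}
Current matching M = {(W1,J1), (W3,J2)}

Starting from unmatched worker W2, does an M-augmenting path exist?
No augmenting path from W2

Alternating search from W2 reaches jobs: {J2}.
Every reachable job is already matched in M, and following those matched edges back to workers exposes no further unvisited jobs.
No M-augmenting path from W2 exists.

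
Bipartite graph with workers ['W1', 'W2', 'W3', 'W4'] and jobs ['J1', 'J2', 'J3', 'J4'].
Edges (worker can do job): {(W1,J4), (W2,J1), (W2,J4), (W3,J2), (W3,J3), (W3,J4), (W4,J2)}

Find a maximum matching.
Matching: {(W1,J4), (W2,J1), (W3,J3), (W4,J2)}

Maximum matching (size 4):
  W1 → J4
  W2 → J1
  W3 → J3
  W4 → J2

Each worker is assigned to at most one job, and each job to at most one worker.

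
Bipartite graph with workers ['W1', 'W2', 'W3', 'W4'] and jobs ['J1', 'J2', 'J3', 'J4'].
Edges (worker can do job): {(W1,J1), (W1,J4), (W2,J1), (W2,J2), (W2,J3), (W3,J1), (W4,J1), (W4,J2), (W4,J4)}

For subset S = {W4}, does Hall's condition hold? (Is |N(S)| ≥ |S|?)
Yes: |N(S)| = 3, |S| = 1

Subset S = {W4}
Neighbors N(S) = {J1, J2, J4}

|N(S)| = 3, |S| = 1
Hall's condition: |N(S)| ≥ |S| is satisfied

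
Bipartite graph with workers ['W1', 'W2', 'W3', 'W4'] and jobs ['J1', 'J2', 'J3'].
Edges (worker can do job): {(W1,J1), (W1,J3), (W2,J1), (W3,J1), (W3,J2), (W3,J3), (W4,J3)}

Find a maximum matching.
Matching: {(W1,J1), (W3,J2), (W4,J3)}

Maximum matching (size 3):
  W1 → J1
  W3 → J2
  W4 → J3

Each worker is assigned to at most one job, and each job to at most one worker.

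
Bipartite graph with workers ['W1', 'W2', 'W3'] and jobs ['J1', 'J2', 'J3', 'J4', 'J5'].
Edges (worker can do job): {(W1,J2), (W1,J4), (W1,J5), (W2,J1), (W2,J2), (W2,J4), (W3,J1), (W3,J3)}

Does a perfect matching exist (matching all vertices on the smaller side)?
Yes, perfect matching exists (size 3)

Perfect matching: {(W1,J5), (W2,J4), (W3,J1)}
All 3 vertices on the smaller side are matched.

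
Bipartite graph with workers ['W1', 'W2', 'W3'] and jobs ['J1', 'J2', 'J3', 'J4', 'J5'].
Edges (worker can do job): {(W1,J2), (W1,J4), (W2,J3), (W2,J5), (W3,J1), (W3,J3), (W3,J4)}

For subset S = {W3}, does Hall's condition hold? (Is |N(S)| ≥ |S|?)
Yes: |N(S)| = 3, |S| = 1

Subset S = {W3}
Neighbors N(S) = {J1, J3, J4}

|N(S)| = 3, |S| = 1
Hall's condition: |N(S)| ≥ |S| is satisfied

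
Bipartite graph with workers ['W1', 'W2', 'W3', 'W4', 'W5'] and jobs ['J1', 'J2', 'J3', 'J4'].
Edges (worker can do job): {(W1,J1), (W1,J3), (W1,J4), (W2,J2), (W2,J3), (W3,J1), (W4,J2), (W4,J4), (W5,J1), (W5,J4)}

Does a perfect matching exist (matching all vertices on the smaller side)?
Yes, perfect matching exists (size 4)

Perfect matching: {(W1,J3), (W3,J1), (W4,J2), (W5,J4)}
All 4 vertices on the smaller side are matched.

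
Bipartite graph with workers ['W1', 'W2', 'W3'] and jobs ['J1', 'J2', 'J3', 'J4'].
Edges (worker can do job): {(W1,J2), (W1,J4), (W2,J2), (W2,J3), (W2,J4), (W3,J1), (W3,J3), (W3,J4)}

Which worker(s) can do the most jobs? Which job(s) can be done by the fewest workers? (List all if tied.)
Most versatile: W2, W3 (3 jobs); Least covered: J1 (1 workers)

Worker degrees (jobs they can do): W1:2, W2:3, W3:3
Job degrees (workers who can do it): J1:1, J2:2, J3:2, J4:3

Maximum worker degree is 3, achieved by: W2, W3
Minimum job degree is 1, achieved by: J1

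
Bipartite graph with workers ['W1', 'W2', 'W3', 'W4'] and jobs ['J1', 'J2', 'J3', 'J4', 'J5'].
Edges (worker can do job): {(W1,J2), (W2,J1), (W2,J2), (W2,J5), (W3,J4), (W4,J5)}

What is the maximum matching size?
Maximum matching size = 4

Maximum matching: {(W1,J2), (W2,J1), (W3,J4), (W4,J5)}
Size: 4

This assigns 4 workers to 4 distinct jobs.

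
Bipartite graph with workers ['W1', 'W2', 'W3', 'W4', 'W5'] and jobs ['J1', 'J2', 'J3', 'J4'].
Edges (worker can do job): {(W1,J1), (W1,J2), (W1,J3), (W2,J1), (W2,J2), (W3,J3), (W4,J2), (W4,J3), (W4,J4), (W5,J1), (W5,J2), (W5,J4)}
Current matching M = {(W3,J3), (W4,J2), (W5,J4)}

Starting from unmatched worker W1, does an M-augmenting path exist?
Yes: W1 → J2 → W4 → J4 → W5 → J1

An M-augmenting path alternates non-matching / matching edges, starting and ending at unmatched vertices.
Path: W1 → J2 → W4 → J4 → W5 → J1
(J1 is unmatched in M, so the path is augmenting.)
Flipping edges along this path would increase |M| from 3 to 4.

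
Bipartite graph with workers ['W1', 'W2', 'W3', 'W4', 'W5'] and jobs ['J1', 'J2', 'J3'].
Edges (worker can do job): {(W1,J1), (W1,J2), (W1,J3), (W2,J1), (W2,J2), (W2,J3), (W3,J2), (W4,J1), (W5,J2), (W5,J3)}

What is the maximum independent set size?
Maximum independent set = 5

By König's theorem:
- Min vertex cover = Max matching = 3
- Max independent set = Total vertices - Min vertex cover
- Max independent set = 8 - 3 = 5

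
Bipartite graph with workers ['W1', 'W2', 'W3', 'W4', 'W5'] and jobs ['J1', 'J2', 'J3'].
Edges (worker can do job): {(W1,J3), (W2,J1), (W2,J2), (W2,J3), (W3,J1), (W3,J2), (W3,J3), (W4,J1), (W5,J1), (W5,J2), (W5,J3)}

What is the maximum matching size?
Maximum matching size = 3

Maximum matching: {(W3,J3), (W4,J1), (W5,J2)}
Size: 3

This assigns 3 workers to 3 distinct jobs.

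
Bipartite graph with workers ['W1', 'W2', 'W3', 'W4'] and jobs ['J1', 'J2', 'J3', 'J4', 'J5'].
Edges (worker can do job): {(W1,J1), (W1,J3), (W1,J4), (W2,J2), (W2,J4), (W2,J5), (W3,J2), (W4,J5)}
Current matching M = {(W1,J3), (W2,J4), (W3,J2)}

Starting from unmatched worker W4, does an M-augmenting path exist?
Yes: W4 → J5

An M-augmenting path alternates non-matching / matching edges, starting and ending at unmatched vertices.
Path: W4 → J5
(J5 is unmatched in M, so the path is augmenting.)
Flipping edges along this path would increase |M| from 3 to 4.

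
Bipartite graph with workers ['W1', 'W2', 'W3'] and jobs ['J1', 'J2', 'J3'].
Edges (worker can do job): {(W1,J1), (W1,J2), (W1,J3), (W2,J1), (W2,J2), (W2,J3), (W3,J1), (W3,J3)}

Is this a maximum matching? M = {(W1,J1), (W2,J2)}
No, size 2 is not maximum

Proposed matching has size 2.
Maximum matching size for this graph: 3.

This is NOT maximum - can be improved to size 3.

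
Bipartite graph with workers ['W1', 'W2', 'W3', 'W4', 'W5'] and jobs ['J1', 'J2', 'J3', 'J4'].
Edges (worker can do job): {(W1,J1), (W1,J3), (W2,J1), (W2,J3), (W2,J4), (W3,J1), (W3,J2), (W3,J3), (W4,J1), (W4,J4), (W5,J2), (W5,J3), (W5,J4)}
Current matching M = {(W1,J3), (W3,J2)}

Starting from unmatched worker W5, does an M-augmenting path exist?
Yes: W5 → J2 → W3 → J1

An M-augmenting path alternates non-matching / matching edges, starting and ending at unmatched vertices.
Path: W5 → J2 → W3 → J1
(J1 is unmatched in M, so the path is augmenting.)
Flipping edges along this path would increase |M| from 2 to 3.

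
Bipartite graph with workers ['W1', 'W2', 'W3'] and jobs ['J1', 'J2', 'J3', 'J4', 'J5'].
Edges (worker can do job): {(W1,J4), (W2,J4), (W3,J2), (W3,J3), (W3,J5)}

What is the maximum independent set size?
Maximum independent set = 6

By König's theorem:
- Min vertex cover = Max matching = 2
- Max independent set = Total vertices - Min vertex cover
- Max independent set = 8 - 2 = 6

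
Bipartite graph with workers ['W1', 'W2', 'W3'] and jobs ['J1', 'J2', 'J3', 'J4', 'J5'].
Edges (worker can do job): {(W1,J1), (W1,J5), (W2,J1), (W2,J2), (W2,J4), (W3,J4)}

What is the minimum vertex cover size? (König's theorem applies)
Minimum vertex cover size = 3

By König's theorem: in bipartite graphs,
min vertex cover = max matching = 3

Maximum matching has size 3, so minimum vertex cover also has size 3.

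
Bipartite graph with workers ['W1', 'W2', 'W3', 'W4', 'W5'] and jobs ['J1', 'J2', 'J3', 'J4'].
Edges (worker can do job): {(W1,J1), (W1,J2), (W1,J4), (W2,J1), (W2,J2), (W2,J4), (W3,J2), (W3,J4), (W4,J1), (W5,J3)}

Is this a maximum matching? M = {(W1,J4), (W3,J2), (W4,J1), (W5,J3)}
Yes, size 4 is maximum

Proposed matching has size 4.
Maximum matching size for this graph: 4.

This is a maximum matching.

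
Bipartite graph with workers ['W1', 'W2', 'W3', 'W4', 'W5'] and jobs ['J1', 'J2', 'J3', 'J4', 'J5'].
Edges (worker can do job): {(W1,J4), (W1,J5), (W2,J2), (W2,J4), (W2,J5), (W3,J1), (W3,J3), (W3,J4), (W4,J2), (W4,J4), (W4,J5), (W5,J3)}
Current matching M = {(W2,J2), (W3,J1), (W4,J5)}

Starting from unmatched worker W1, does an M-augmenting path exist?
Yes: W1 → J5 → W4 → J4

An M-augmenting path alternates non-matching / matching edges, starting and ending at unmatched vertices.
Path: W1 → J5 → W4 → J4
(J4 is unmatched in M, so the path is augmenting.)
Flipping edges along this path would increase |M| from 3 to 4.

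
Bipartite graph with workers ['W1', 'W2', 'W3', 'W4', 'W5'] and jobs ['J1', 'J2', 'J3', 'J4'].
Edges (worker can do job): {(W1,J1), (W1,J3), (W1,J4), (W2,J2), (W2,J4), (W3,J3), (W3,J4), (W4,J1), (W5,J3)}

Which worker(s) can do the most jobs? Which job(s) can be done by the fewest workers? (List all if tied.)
Most versatile: W1 (3 jobs); Least covered: J2 (1 workers)

Worker degrees (jobs they can do): W1:3, W2:2, W3:2, W4:1, W5:1
Job degrees (workers who can do it): J1:2, J2:1, J3:3, J4:3

Maximum worker degree is 3, achieved by: W1
Minimum job degree is 1, achieved by: J2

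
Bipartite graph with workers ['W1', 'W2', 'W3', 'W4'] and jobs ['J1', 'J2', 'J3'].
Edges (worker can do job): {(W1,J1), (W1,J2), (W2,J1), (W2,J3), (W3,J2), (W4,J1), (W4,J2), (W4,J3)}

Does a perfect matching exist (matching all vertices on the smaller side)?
Yes, perfect matching exists (size 3)

Perfect matching: {(W2,J3), (W3,J2), (W4,J1)}
All 3 vertices on the smaller side are matched.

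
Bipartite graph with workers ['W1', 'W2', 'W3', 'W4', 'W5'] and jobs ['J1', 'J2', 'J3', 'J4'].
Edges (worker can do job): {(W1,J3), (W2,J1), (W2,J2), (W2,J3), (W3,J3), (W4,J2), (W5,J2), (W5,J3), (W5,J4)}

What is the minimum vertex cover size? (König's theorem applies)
Minimum vertex cover size = 4

By König's theorem: in bipartite graphs,
min vertex cover = max matching = 4

Maximum matching has size 4, so minimum vertex cover also has size 4.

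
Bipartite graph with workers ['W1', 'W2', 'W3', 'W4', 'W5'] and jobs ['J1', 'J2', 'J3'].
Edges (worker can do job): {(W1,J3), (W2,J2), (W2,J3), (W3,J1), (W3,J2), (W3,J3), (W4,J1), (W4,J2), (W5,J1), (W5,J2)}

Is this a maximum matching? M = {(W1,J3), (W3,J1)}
No, size 2 is not maximum

Proposed matching has size 2.
Maximum matching size for this graph: 3.

This is NOT maximum - can be improved to size 3.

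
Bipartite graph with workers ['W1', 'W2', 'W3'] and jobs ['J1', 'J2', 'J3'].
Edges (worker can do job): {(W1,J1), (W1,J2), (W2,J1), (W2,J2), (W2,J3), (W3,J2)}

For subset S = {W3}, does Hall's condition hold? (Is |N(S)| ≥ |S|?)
Yes: |N(S)| = 1, |S| = 1

Subset S = {W3}
Neighbors N(S) = {J2}

|N(S)| = 1, |S| = 1
Hall's condition: |N(S)| ≥ |S| is satisfied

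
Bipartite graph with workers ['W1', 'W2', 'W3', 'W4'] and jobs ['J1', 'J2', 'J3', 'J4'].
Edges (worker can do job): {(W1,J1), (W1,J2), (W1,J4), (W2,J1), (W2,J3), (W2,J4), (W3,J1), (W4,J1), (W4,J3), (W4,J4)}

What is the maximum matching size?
Maximum matching size = 4

Maximum matching: {(W1,J2), (W2,J3), (W3,J1), (W4,J4)}
Size: 4

This assigns 4 workers to 4 distinct jobs.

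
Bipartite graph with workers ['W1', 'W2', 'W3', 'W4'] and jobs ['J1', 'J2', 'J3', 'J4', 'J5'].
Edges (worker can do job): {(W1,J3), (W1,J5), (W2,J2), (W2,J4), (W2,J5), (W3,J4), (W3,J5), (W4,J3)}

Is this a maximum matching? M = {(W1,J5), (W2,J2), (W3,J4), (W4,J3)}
Yes, size 4 is maximum

Proposed matching has size 4.
Maximum matching size for this graph: 4.

This is a maximum matching.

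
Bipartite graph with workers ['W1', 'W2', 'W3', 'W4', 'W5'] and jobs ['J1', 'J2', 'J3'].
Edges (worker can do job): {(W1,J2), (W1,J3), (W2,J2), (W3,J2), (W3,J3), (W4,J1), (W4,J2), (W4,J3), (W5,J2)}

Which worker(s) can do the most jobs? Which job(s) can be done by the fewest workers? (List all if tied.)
Most versatile: W4 (3 jobs); Least covered: J1 (1 workers)

Worker degrees (jobs they can do): W1:2, W2:1, W3:2, W4:3, W5:1
Job degrees (workers who can do it): J1:1, J2:5, J3:3

Maximum worker degree is 3, achieved by: W4
Minimum job degree is 1, achieved by: J1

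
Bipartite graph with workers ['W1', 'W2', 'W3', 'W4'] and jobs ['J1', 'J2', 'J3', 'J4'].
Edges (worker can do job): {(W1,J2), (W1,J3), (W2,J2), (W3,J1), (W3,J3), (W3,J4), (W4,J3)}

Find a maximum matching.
Matching: {(W1,J2), (W3,J1), (W4,J3)}

Maximum matching (size 3):
  W1 → J2
  W3 → J1
  W4 → J3

Each worker is assigned to at most one job, and each job to at most one worker.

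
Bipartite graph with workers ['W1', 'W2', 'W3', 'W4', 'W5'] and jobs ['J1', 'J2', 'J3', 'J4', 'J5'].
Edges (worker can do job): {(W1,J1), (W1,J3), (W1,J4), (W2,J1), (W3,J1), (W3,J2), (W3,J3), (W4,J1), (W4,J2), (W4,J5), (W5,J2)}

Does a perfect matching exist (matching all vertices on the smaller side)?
Yes, perfect matching exists (size 5)

Perfect matching: {(W1,J4), (W2,J1), (W3,J3), (W4,J5), (W5,J2)}
All 5 vertices on the smaller side are matched.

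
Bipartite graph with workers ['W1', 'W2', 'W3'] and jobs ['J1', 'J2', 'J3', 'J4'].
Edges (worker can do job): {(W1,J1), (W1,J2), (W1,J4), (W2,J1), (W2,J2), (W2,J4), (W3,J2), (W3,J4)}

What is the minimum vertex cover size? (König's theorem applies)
Minimum vertex cover size = 3

By König's theorem: in bipartite graphs,
min vertex cover = max matching = 3

Maximum matching has size 3, so minimum vertex cover also has size 3.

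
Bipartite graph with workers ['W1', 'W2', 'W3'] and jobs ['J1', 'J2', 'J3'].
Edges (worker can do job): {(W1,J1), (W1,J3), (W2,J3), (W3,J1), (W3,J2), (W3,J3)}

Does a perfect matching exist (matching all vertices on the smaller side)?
Yes, perfect matching exists (size 3)

Perfect matching: {(W1,J1), (W2,J3), (W3,J2)}
All 3 vertices on the smaller side are matched.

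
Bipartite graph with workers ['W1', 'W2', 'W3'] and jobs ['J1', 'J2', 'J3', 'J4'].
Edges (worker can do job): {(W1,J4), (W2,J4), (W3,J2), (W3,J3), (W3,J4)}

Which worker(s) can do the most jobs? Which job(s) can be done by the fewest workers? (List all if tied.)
Most versatile: W3 (3 jobs); Least covered: J1 (0 workers)

Worker degrees (jobs they can do): W1:1, W2:1, W3:3
Job degrees (workers who can do it): J1:0, J2:1, J3:1, J4:3

Maximum worker degree is 3, achieved by: W3
Minimum job degree is 0, achieved by: J1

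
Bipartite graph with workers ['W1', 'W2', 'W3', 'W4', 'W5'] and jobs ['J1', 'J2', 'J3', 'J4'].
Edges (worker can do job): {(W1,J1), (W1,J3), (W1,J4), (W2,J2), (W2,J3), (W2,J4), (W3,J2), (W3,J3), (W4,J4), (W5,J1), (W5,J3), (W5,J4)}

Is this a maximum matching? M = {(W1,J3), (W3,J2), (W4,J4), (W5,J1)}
Yes, size 4 is maximum

Proposed matching has size 4.
Maximum matching size for this graph: 4.

This is a maximum matching.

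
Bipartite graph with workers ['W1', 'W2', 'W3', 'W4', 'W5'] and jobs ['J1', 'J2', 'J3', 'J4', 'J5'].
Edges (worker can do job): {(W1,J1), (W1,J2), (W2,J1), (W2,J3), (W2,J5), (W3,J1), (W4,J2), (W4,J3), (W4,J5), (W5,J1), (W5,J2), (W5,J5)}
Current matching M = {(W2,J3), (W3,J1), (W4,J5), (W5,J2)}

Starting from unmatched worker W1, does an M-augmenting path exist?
No augmenting path from W1

Alternating search from W1 reaches jobs: {J1, J2, J3, J5}.
Every reachable job is already matched in M, and following those matched edges back to workers exposes no further unvisited jobs.
No M-augmenting path from W1 exists.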